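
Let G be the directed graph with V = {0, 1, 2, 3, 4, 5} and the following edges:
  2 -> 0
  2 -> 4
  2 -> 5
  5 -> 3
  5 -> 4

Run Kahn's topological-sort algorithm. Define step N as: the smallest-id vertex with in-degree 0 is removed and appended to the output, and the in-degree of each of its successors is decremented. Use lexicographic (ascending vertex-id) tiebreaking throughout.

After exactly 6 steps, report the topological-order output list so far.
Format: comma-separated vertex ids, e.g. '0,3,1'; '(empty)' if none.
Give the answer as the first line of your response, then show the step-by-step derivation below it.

1,2,0,5,3,4

step 1: output 1; order=[1]; indeg=(1,0,0,1,2,1)
step 2: output 2; order=[1,2]; indeg=(0,0,0,1,1,0)
step 3: output 0; order=[1,2,0]; indeg=(0,0,0,1,1,0)
step 4: output 5; order=[1,2,0,5]; indeg=(0,0,0,0,0,0)
step 5: output 3; order=[1,2,0,5,3]; indeg=(0,0,0,0,0,0)
step 6: output 4; order=[1,2,0,5,3,4]; indeg=(0,0,0,0,0,0)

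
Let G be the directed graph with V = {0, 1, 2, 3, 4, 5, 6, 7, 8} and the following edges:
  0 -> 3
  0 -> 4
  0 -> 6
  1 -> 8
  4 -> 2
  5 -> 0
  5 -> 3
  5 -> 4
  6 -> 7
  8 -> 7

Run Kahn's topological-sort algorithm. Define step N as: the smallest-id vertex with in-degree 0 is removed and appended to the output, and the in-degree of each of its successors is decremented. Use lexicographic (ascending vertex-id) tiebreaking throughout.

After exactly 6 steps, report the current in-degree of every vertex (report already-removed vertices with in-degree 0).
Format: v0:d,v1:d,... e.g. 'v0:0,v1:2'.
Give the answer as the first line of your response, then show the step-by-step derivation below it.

v0:0,v1:0,v2:0,v3:0,v4:0,v5:0,v6:0,v7:2,v8:0

step 1: output 1; order=[1]; indeg=(1,0,1,2,2,0,1,2,0)
step 2: output 5; order=[1,5]; indeg=(0,0,1,1,1,0,1,2,0)
step 3: output 0; order=[1,5,0]; indeg=(0,0,1,0,0,0,0,2,0)
step 4: output 3; order=[1,5,0,3]; indeg=(0,0,1,0,0,0,0,2,0)
step 5: output 4; order=[1,5,0,3,4]; indeg=(0,0,0,0,0,0,0,2,0)
step 6: output 2; order=[1,5,0,3,4,2]; indeg=(0,0,0,0,0,0,0,2,0)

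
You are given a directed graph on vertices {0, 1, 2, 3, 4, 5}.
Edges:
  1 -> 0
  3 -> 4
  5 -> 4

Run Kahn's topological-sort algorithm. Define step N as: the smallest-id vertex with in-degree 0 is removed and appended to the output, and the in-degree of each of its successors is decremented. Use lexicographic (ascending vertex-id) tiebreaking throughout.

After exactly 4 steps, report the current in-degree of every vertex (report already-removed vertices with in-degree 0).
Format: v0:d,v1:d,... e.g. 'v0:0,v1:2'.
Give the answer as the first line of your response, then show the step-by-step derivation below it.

v0:0,v1:0,v2:0,v3:0,v4:1,v5:0

step 1: output 1; order=[1]; indeg=(0,0,0,0,2,0)
step 2: output 0; order=[1,0]; indeg=(0,0,0,0,2,0)
step 3: output 2; order=[1,0,2]; indeg=(0,0,0,0,2,0)
step 4: output 3; order=[1,0,2,3]; indeg=(0,0,0,0,1,0)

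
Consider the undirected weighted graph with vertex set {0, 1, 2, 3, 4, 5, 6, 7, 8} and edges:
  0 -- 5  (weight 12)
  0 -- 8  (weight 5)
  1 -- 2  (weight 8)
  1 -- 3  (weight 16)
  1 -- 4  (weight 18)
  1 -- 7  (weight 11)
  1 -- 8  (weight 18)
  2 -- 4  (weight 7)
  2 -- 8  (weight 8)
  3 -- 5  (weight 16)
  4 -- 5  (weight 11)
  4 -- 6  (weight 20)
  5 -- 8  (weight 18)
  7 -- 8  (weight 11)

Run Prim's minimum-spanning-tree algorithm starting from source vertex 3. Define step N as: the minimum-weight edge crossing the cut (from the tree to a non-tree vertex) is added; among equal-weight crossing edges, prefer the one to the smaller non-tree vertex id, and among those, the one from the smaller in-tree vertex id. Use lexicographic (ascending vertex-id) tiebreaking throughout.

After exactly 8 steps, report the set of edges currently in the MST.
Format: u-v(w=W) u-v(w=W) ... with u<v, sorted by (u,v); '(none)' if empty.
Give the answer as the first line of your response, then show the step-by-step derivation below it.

0-8(w=5) 1-2(w=8) 1-3(w=16) 1-7(w=11) 2-4(w=7) 2-8(w=8) 4-5(w=11) 4-6(w=20)

step 1: add edge 1-3 (w=16); MST = {1-3(w=16)}
step 2: add edge 1-2 (w=8); MST = {1-2(w=8) 1-3(w=16)}
step 3: add edge 2-4 (w=7); MST = {1-2(w=8) 1-3(w=16) 2-4(w=7)}
step 4: add edge 2-8 (w=8); MST = {1-2(w=8) 1-3(w=16) 2-4(w=7) 2-8(w=8)}
step 5: add edge 0-8 (w=5); MST = {0-8(w=5) 1-2(w=8) 1-3(w=16) 2-4(w=7) 2-8(w=8)}
step 6: add edge 4-5 (w=11); MST = {0-8(w=5) 1-2(w=8) 1-3(w=16) 2-4(w=7) 2-8(w=8) 4-5(w=11)}
step 7: add edge 1-7 (w=11); MST = {0-8(w=5) 1-2(w=8) 1-3(w=16) 1-7(w=11) 2-4(w=7) 2-8(w=8) 4-5(w=11)}
step 8: add edge 4-6 (w=20); MST = {0-8(w=5) 1-2(w=8) 1-3(w=16) 1-7(w=11) 2-4(w=7) 2-8(w=8) 4-5(w=11) 4-6(w=20)}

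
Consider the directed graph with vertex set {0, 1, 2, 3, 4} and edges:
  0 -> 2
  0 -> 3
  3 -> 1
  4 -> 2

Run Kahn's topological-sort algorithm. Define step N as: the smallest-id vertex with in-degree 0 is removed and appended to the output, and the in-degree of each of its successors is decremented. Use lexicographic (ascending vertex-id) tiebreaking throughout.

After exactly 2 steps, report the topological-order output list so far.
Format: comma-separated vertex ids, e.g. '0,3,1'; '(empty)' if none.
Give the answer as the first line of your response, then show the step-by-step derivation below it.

0,3

step 1: output 0; order=[0]; indeg=(0,1,1,0,0)
step 2: output 3; order=[0,3]; indeg=(0,0,1,0,0)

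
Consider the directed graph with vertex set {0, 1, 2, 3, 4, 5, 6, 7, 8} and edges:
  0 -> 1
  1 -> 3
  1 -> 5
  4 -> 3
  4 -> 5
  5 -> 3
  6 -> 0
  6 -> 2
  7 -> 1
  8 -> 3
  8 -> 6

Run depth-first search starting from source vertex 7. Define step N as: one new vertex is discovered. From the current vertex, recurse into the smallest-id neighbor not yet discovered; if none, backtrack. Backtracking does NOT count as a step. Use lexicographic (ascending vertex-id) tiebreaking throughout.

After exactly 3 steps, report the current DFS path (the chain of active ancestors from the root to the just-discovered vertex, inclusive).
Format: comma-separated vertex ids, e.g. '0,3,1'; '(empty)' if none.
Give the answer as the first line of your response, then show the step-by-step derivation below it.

7,1,3

step 1: discover 7; path=7; order=7
step 2: discover 1; path=7>1; order=7,1
step 3: discover 3; path=7>1>3; order=7,1,3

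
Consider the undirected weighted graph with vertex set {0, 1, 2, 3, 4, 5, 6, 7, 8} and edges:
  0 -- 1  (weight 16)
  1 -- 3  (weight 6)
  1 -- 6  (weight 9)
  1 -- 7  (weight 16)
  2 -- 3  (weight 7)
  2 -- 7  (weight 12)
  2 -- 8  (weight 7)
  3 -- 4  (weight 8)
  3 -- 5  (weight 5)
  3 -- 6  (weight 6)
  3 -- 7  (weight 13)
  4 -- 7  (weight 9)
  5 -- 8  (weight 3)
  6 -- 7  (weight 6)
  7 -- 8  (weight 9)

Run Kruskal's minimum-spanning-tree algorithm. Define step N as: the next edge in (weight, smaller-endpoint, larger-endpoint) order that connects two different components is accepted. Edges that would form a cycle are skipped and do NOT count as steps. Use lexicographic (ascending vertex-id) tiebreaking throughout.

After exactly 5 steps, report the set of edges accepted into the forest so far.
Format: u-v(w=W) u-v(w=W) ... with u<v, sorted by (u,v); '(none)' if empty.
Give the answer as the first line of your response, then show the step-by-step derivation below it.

1-3(w=6) 3-5(w=5) 3-6(w=6) 5-8(w=3) 6-7(w=6)

step 1: add edge 5-8 (w=3); MST = {5-8(w=3)}
step 2: add edge 3-5 (w=5); MST = {3-5(w=5) 5-8(w=3)}
step 3: add edge 1-3 (w=6); MST = {1-3(w=6) 3-5(w=5) 5-8(w=3)}
step 4: add edge 3-6 (w=6); MST = {1-3(w=6) 3-5(w=5) 3-6(w=6) 5-8(w=3)}
step 5: add edge 6-7 (w=6); MST = {1-3(w=6) 3-5(w=5) 3-6(w=6) 5-8(w=3) 6-7(w=6)}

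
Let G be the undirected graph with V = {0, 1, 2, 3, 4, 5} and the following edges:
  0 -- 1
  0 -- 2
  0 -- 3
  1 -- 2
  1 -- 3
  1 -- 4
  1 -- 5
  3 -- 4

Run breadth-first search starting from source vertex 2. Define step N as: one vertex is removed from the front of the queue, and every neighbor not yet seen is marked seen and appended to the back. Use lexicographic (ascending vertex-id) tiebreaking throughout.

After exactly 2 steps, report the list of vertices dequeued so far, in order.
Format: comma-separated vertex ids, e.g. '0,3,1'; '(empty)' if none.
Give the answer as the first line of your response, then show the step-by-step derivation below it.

2,0

step 1: dequeue 2; queue=[0,1]; order=2
step 2: dequeue 0; queue=[1,3]; order=2,0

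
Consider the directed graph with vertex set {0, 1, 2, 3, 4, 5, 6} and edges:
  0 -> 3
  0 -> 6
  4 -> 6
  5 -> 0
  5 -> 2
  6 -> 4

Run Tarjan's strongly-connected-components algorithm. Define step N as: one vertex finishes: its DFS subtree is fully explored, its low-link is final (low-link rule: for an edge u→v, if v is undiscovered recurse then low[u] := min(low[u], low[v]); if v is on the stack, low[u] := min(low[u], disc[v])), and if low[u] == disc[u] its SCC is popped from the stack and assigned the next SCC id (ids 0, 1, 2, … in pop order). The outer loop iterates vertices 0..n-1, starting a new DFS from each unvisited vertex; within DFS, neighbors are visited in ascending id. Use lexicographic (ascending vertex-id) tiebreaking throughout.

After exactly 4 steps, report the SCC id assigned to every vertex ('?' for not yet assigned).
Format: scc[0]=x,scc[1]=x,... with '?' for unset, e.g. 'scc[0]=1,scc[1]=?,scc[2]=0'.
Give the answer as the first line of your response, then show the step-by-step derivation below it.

scc[0]=2,scc[1]=?,scc[2]=?,scc[3]=0,scc[4]=1,scc[5]=?,scc[6]=1

step 1: low=(low[0]=0,low[1]=?,low[2]=?,low[3]=1,low[4]=?,low[5]=?,low[6]=?); scc=(scc[0]=?,scc[1]=?,scc[2]=?,scc[3]=0,scc[4]=?,scc[5]=?,scc[6]=?)
step 2: low=(low[0]=0,low[1]=?,low[2]=?,low[3]=1,low[4]=2,low[5]=?,low[6]=2); scc=(scc[0]=?,scc[1]=?,scc[2]=?,scc[3]=0,scc[4]=?,scc[5]=?,scc[6]=?)
step 3: low=(low[0]=0,low[1]=?,low[2]=?,low[3]=1,low[4]=2,low[5]=?,low[6]=2); scc=(scc[0]=?,scc[1]=?,scc[2]=?,scc[3]=0,scc[4]=1,scc[5]=?,scc[6]=1)
step 4: low=(low[0]=0,low[1]=?,low[2]=?,low[3]=1,low[4]=2,low[5]=?,low[6]=2); scc=(scc[0]=2,scc[1]=?,scc[2]=?,scc[3]=0,scc[4]=1,scc[5]=?,scc[6]=1)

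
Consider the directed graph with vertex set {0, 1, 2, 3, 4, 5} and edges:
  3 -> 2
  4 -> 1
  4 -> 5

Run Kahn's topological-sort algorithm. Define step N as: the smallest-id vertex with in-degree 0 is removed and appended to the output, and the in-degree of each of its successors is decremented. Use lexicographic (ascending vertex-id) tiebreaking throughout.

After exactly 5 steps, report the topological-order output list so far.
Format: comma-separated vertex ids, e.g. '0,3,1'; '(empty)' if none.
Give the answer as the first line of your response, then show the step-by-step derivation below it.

0,3,2,4,1

step 1: output 0; order=[0]; indeg=(0,1,1,0,0,1)
step 2: output 3; order=[0,3]; indeg=(0,1,0,0,0,1)
step 3: output 2; order=[0,3,2]; indeg=(0,1,0,0,0,1)
step 4: output 4; order=[0,3,2,4]; indeg=(0,0,0,0,0,0)
step 5: output 1; order=[0,3,2,4,1]; indeg=(0,0,0,0,0,0)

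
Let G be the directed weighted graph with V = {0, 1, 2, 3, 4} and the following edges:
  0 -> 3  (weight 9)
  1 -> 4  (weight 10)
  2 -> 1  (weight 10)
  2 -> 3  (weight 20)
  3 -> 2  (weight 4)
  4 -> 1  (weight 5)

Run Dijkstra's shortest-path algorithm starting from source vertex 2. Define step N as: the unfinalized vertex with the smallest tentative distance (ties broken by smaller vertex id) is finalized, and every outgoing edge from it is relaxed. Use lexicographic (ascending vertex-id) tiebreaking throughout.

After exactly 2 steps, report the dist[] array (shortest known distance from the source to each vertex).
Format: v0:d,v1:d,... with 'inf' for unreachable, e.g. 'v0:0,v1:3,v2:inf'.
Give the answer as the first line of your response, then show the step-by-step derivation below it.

v0:inf,v1:10,v2:0,v3:20,v4:20

step 1: dist = v0:inf,v1:10,v2:0,v3:20,v4:inf
step 2: dist = v0:inf,v1:10,v2:0,v3:20,v4:20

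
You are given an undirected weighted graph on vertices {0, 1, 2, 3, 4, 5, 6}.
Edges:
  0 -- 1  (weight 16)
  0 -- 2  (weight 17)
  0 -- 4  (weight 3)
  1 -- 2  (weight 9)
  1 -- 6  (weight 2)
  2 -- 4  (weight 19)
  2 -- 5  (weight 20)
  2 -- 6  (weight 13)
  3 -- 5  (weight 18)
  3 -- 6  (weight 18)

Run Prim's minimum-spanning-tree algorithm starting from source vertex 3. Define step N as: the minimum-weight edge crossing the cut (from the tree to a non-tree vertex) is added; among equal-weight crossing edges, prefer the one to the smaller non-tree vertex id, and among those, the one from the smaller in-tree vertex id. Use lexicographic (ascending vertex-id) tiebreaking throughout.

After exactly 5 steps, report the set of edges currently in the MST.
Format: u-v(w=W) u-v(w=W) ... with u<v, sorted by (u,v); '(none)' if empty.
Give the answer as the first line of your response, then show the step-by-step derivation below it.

0-1(w=16) 1-2(w=9) 1-6(w=2) 3-5(w=18) 3-6(w=18)

step 1: add edge 3-5 (w=18); MST = {3-5(w=18)}
step 2: add edge 3-6 (w=18); MST = {3-5(w=18) 3-6(w=18)}
step 3: add edge 1-6 (w=2); MST = {1-6(w=2) 3-5(w=18) 3-6(w=18)}
step 4: add edge 1-2 (w=9); MST = {1-2(w=9) 1-6(w=2) 3-5(w=18) 3-6(w=18)}
step 5: add edge 0-1 (w=16); MST = {0-1(w=16) 1-2(w=9) 1-6(w=2) 3-5(w=18) 3-6(w=18)}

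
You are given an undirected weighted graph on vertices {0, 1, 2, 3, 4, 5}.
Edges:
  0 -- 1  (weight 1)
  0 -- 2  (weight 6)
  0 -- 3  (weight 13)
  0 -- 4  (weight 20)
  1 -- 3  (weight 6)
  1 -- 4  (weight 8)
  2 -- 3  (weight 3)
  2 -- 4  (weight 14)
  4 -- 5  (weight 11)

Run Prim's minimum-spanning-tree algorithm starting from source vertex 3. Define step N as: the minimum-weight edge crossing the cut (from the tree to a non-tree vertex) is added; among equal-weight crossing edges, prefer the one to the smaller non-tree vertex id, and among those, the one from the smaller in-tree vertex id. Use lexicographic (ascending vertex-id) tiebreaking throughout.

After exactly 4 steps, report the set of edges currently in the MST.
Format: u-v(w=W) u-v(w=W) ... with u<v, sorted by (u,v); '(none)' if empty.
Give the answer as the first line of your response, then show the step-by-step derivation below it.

0-1(w=1) 0-2(w=6) 1-4(w=8) 2-3(w=3)

step 1: add edge 2-3 (w=3); MST = {2-3(w=3)}
step 2: add edge 0-2 (w=6); MST = {0-2(w=6) 2-3(w=3)}
step 3: add edge 0-1 (w=1); MST = {0-1(w=1) 0-2(w=6) 2-3(w=3)}
step 4: add edge 1-4 (w=8); MST = {0-1(w=1) 0-2(w=6) 1-4(w=8) 2-3(w=3)}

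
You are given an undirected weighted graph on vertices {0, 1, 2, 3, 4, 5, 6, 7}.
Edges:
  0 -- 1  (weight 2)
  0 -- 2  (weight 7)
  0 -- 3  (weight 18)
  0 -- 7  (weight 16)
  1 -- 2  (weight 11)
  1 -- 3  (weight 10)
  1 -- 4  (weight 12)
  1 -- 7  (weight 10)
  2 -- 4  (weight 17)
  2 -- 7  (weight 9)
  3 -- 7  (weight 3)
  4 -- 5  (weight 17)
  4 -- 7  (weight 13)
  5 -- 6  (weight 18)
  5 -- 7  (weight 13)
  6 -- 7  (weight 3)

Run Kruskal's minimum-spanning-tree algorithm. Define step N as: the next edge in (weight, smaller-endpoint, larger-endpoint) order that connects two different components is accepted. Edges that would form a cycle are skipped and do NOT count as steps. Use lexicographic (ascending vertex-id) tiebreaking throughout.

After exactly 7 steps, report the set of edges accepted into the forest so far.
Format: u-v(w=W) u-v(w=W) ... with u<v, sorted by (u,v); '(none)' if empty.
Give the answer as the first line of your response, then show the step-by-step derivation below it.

0-1(w=2) 0-2(w=7) 1-4(w=12) 2-7(w=9) 3-7(w=3) 5-7(w=13) 6-7(w=3)

step 1: add edge 0-1 (w=2); MST = {0-1(w=2)}
step 2: add edge 3-7 (w=3); MST = {0-1(w=2) 3-7(w=3)}
step 3: add edge 6-7 (w=3); MST = {0-1(w=2) 3-7(w=3) 6-7(w=3)}
step 4: add edge 0-2 (w=7); MST = {0-1(w=2) 0-2(w=7) 3-7(w=3) 6-7(w=3)}
step 5: add edge 2-7 (w=9); MST = {0-1(w=2) 0-2(w=7) 2-7(w=9) 3-7(w=3) 6-7(w=3)}
step 6: add edge 1-4 (w=12); MST = {0-1(w=2) 0-2(w=7) 1-4(w=12) 2-7(w=9) 3-7(w=3) 6-7(w=3)}
step 7: add edge 5-7 (w=13); MST = {0-1(w=2) 0-2(w=7) 1-4(w=12) 2-7(w=9) 3-7(w=3) 5-7(w=13) 6-7(w=3)}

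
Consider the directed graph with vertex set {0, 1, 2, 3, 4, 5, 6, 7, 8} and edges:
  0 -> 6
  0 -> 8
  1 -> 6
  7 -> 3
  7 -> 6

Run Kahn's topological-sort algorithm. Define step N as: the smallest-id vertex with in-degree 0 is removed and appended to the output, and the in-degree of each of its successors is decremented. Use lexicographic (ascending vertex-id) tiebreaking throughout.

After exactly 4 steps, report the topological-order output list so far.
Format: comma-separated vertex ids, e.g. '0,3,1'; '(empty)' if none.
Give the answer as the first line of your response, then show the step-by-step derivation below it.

0,1,2,4

step 1: output 0; order=[0]; indeg=(0,0,0,1,0,0,2,0,0)
step 2: output 1; order=[0,1]; indeg=(0,0,0,1,0,0,1,0,0)
step 3: output 2; order=[0,1,2]; indeg=(0,0,0,1,0,0,1,0,0)
step 4: output 4; order=[0,1,2,4]; indeg=(0,0,0,1,0,0,1,0,0)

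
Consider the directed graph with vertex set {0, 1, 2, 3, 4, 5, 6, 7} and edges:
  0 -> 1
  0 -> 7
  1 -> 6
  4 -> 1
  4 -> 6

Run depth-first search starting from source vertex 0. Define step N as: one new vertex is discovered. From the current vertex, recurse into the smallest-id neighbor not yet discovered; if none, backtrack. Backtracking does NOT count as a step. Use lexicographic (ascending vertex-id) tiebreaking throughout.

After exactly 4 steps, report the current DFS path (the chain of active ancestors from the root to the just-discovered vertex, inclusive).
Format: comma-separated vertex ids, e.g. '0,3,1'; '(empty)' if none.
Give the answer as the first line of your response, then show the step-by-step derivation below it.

0,7

step 1: discover 0; path=0; order=0
step 2: discover 1; path=0>1; order=0,1
step 3: discover 6; path=0>1>6; order=0,1,6
step 4: discover 7; path=0>7; order=0,1,6,7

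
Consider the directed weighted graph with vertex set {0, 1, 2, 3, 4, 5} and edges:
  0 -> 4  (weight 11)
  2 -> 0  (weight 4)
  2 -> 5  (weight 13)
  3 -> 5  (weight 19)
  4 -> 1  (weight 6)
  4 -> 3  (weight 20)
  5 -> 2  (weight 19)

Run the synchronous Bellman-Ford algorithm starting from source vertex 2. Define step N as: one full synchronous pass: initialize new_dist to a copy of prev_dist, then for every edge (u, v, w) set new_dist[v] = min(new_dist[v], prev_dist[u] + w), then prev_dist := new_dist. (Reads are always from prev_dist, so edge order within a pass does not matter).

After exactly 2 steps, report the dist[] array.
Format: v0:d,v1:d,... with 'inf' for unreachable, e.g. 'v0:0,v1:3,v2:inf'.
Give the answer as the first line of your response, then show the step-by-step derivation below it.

v0:4,v1:inf,v2:0,v3:inf,v4:15,v5:13

step 1: dist = v0:4,v1:inf,v2:0,v3:inf,v4:inf,v5:13
step 2: dist = v0:4,v1:inf,v2:0,v3:inf,v4:15,v5:13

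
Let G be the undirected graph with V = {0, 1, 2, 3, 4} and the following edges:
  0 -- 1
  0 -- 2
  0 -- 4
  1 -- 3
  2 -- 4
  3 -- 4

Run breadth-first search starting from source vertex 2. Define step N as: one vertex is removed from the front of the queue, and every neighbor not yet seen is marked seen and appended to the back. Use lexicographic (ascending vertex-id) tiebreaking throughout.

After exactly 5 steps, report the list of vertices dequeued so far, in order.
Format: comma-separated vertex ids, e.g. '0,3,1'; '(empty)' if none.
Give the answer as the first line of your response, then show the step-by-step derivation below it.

2,0,4,1,3

step 1: dequeue 2; queue=[0,4]; order=2
step 2: dequeue 0; queue=[4,1]; order=2,0
step 3: dequeue 4; queue=[1,3]; order=2,0,4
step 4: dequeue 1; queue=[3]; order=2,0,4,1
step 5: dequeue 3; queue=[(empty)]; order=2,0,4,1,3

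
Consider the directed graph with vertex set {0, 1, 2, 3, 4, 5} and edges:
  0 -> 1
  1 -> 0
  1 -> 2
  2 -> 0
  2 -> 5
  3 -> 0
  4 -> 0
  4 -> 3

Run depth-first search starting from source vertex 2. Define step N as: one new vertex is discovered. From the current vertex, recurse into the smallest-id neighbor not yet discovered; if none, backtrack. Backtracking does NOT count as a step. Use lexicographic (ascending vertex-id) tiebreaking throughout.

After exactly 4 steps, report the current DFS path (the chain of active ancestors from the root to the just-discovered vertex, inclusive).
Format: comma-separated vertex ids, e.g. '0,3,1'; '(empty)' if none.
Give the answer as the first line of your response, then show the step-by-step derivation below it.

2,5

step 1: discover 2; path=2; order=2
step 2: discover 0; path=2>0; order=2,0
step 3: discover 1; path=2>0>1; order=2,0,1
step 4: discover 5; path=2>5; order=2,0,1,5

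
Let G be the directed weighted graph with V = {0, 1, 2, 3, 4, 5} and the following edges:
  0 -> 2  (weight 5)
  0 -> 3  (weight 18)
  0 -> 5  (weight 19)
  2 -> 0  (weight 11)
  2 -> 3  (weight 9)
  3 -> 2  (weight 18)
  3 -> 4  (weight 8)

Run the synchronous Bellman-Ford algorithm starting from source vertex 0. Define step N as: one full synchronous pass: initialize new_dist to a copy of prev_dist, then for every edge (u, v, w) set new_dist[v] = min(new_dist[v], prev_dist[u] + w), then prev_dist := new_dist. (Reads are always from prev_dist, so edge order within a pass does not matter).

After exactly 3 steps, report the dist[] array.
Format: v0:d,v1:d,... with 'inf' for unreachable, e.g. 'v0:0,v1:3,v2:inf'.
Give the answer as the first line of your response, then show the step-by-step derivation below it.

v0:0,v1:inf,v2:5,v3:14,v4:22,v5:19

step 1: dist = v0:0,v1:inf,v2:5,v3:18,v4:inf,v5:19
step 2: dist = v0:0,v1:inf,v2:5,v3:14,v4:26,v5:19
step 3: dist = v0:0,v1:inf,v2:5,v3:14,v4:22,v5:19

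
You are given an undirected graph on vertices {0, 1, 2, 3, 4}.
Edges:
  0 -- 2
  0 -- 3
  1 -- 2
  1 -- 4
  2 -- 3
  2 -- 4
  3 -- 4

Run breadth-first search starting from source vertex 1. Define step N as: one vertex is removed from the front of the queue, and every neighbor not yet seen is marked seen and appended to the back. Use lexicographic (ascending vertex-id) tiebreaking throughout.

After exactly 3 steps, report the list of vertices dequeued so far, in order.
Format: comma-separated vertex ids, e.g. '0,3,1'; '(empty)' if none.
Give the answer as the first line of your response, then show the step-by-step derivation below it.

1,2,4

step 1: dequeue 1; queue=[2,4]; order=1
step 2: dequeue 2; queue=[4,0,3]; order=1,2
step 3: dequeue 4; queue=[0,3]; order=1,2,4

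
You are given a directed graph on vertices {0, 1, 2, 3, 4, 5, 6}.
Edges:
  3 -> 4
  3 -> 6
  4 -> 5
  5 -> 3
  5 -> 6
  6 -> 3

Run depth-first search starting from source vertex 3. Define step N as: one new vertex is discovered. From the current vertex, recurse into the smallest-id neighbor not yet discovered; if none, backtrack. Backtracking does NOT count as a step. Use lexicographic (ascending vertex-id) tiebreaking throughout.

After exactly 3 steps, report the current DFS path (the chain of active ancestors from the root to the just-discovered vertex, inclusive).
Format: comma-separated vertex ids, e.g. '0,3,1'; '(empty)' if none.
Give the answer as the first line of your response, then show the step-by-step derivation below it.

3,4,5

step 1: discover 3; path=3; order=3
step 2: discover 4; path=3>4; order=3,4
step 3: discover 5; path=3>4>5; order=3,4,5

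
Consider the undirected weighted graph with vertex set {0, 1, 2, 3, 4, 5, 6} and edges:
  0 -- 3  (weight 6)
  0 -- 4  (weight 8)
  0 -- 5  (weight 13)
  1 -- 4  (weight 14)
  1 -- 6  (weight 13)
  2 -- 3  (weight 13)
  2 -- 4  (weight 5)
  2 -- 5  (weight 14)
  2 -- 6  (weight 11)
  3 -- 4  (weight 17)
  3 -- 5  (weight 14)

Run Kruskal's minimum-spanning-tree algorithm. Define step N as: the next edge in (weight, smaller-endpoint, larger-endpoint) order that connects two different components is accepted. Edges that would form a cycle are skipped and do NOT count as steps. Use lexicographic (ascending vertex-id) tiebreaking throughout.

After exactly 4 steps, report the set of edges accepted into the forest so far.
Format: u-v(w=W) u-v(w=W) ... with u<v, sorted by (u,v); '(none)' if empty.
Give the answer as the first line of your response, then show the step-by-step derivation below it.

0-3(w=6) 0-4(w=8) 2-4(w=5) 2-6(w=11)

step 1: add edge 2-4 (w=5); MST = {2-4(w=5)}
step 2: add edge 0-3 (w=6); MST = {0-3(w=6) 2-4(w=5)}
step 3: add edge 0-4 (w=8); MST = {0-3(w=6) 0-4(w=8) 2-4(w=5)}
step 4: add edge 2-6 (w=11); MST = {0-3(w=6) 0-4(w=8) 2-4(w=5) 2-6(w=11)}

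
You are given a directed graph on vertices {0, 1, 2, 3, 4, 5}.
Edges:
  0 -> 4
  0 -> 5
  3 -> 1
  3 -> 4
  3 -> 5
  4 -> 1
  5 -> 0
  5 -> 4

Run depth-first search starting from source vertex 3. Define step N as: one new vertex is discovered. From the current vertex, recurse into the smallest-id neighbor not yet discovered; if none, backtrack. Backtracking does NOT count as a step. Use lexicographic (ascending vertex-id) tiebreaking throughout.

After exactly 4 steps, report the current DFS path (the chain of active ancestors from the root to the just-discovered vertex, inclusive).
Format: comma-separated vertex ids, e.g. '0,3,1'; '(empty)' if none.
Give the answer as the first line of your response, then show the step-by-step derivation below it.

3,5

step 1: discover 3; path=3; order=3
step 2: discover 1; path=3>1; order=3,1
step 3: discover 4; path=3>4; order=3,1,4
step 4: discover 5; path=3>5; order=3,1,4,5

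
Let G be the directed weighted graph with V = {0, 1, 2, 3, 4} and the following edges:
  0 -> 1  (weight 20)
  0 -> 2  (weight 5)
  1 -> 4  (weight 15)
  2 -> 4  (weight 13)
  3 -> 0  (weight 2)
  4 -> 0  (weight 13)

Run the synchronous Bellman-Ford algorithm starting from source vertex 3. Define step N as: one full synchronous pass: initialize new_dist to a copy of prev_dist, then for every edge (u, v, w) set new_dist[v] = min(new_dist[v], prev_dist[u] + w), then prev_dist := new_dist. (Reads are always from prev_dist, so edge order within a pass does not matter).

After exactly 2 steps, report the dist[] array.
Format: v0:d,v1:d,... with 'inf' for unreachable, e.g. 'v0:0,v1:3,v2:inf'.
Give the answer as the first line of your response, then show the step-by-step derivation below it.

v0:2,v1:22,v2:7,v3:0,v4:inf

step 1: dist = v0:2,v1:inf,v2:inf,v3:0,v4:inf
step 2: dist = v0:2,v1:22,v2:7,v3:0,v4:inf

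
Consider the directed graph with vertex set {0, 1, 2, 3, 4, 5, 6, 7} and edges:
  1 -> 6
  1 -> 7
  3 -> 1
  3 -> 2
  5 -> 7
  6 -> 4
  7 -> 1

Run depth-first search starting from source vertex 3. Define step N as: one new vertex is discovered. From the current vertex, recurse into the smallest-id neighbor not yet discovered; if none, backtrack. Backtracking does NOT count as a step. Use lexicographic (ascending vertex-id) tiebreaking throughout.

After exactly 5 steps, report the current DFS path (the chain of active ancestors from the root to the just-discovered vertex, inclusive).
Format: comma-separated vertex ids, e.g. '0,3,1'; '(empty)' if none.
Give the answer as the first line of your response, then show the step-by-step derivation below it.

3,1,7

step 1: discover 3; path=3; order=3
step 2: discover 1; path=3>1; order=3,1
step 3: discover 6; path=3>1>6; order=3,1,6
step 4: discover 4; path=3>1>6>4; order=3,1,6,4
step 5: discover 7; path=3>1>7; order=3,1,6,4,7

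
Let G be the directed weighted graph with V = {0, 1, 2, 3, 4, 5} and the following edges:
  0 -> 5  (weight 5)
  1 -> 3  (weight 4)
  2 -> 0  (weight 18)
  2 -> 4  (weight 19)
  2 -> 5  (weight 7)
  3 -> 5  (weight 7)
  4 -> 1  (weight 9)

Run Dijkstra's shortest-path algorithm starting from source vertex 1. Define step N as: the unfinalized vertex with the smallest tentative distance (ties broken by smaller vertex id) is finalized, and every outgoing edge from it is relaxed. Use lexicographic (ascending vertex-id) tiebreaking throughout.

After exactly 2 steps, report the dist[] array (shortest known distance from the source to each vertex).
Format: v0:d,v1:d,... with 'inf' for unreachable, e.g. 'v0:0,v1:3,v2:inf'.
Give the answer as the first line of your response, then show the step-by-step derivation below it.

v0:inf,v1:0,v2:inf,v3:4,v4:inf,v5:11

step 1: dist = v0:inf,v1:0,v2:inf,v3:4,v4:inf,v5:inf
step 2: dist = v0:inf,v1:0,v2:inf,v3:4,v4:inf,v5:11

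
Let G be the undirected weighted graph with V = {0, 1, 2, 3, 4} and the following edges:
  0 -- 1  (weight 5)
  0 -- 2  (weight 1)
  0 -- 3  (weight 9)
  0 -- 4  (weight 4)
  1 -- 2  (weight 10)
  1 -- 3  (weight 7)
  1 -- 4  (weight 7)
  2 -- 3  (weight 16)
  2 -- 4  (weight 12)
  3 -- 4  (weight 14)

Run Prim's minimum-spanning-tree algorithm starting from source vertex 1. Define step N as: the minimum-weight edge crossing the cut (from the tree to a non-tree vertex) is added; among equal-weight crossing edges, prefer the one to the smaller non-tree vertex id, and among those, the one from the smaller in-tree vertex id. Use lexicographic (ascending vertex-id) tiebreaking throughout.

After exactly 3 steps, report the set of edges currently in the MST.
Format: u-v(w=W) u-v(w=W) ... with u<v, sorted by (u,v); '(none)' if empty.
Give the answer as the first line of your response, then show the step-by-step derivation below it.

0-1(w=5) 0-2(w=1) 0-4(w=4)

step 1: add edge 0-1 (w=5); MST = {0-1(w=5)}
step 2: add edge 0-2 (w=1); MST = {0-1(w=5) 0-2(w=1)}
step 3: add edge 0-4 (w=4); MST = {0-1(w=5) 0-2(w=1) 0-4(w=4)}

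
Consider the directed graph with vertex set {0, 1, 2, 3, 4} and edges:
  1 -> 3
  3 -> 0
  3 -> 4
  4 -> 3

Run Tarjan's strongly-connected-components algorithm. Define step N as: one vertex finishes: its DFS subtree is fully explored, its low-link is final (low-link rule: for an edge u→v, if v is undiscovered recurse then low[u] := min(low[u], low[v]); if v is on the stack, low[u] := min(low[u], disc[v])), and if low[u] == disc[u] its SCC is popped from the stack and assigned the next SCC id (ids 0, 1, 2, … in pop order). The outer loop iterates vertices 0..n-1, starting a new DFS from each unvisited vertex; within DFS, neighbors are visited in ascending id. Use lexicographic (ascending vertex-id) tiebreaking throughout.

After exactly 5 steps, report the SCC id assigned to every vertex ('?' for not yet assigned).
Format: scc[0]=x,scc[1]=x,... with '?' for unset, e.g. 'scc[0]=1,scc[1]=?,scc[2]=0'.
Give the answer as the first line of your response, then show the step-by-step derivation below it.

scc[0]=0,scc[1]=2,scc[2]=3,scc[3]=1,scc[4]=1

step 1: low=(low[0]=0,low[1]=?,low[2]=?,low[3]=?,low[4]=?); scc=(scc[0]=0,scc[1]=?,scc[2]=?,scc[3]=?,scc[4]=?)
step 2: low=(low[0]=0,low[1]=1,low[2]=?,low[3]=2,low[4]=2); scc=(scc[0]=0,scc[1]=?,scc[2]=?,scc[3]=?,scc[4]=?)
step 3: low=(low[0]=0,low[1]=1,low[2]=?,low[3]=2,low[4]=2); scc=(scc[0]=0,scc[1]=?,scc[2]=?,scc[3]=1,scc[4]=1)
step 4: low=(low[0]=0,low[1]=1,low[2]=?,low[3]=2,low[4]=2); scc=(scc[0]=0,scc[1]=2,scc[2]=?,scc[3]=1,scc[4]=1)
step 5: low=(low[0]=0,low[1]=1,low[2]=4,low[3]=2,low[4]=2); scc=(scc[0]=0,scc[1]=2,scc[2]=3,scc[3]=1,scc[4]=1)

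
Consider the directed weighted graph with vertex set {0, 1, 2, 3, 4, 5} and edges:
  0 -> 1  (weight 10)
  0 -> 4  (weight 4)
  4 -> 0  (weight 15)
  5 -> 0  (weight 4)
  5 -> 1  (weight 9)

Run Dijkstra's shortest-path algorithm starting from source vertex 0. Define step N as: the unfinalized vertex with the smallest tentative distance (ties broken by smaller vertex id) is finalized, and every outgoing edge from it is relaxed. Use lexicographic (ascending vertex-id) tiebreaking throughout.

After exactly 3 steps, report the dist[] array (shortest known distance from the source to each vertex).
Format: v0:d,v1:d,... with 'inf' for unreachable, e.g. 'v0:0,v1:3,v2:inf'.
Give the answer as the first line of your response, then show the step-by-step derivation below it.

v0:0,v1:10,v2:inf,v3:inf,v4:4,v5:inf

step 1: dist = v0:0,v1:10,v2:inf,v3:inf,v4:4,v5:inf
step 2: dist = v0:0,v1:10,v2:inf,v3:inf,v4:4,v5:inf
step 3: dist = v0:0,v1:10,v2:inf,v3:inf,v4:4,v5:inf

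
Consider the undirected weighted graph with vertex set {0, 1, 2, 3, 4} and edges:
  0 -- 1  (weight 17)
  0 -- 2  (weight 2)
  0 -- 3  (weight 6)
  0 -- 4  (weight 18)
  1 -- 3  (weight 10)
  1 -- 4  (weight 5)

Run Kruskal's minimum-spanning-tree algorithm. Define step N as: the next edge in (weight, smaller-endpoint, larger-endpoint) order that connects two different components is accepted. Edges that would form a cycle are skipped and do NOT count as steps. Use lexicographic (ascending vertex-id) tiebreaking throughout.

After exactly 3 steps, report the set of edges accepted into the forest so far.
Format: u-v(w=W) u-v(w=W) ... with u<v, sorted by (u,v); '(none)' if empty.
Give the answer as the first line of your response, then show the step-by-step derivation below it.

0-2(w=2) 0-3(w=6) 1-4(w=5)

step 1: add edge 0-2 (w=2); MST = {0-2(w=2)}
step 2: add edge 1-4 (w=5); MST = {0-2(w=2) 1-4(w=5)}
step 3: add edge 0-3 (w=6); MST = {0-2(w=2) 0-3(w=6) 1-4(w=5)}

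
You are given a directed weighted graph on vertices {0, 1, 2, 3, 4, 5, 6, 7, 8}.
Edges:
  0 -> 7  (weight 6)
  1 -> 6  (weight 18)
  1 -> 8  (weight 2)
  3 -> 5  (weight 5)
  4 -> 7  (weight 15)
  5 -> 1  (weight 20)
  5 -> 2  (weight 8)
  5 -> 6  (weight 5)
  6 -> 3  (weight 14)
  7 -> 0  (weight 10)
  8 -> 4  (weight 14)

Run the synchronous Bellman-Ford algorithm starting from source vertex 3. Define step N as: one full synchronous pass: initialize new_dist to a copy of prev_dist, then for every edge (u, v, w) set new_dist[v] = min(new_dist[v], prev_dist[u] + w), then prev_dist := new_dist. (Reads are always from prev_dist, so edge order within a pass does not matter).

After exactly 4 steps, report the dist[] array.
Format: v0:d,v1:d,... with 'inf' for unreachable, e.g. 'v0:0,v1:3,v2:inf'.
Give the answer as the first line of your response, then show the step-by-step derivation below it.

v0:inf,v1:25,v2:13,v3:0,v4:41,v5:5,v6:10,v7:inf,v8:27

step 1: dist = v0:inf,v1:inf,v2:inf,v3:0,v4:inf,v5:5,v6:inf,v7:inf,v8:inf
step 2: dist = v0:inf,v1:25,v2:13,v3:0,v4:inf,v5:5,v6:10,v7:inf,v8:inf
step 3: dist = v0:inf,v1:25,v2:13,v3:0,v4:inf,v5:5,v6:10,v7:inf,v8:27
step 4: dist = v0:inf,v1:25,v2:13,v3:0,v4:41,v5:5,v6:10,v7:inf,v8:27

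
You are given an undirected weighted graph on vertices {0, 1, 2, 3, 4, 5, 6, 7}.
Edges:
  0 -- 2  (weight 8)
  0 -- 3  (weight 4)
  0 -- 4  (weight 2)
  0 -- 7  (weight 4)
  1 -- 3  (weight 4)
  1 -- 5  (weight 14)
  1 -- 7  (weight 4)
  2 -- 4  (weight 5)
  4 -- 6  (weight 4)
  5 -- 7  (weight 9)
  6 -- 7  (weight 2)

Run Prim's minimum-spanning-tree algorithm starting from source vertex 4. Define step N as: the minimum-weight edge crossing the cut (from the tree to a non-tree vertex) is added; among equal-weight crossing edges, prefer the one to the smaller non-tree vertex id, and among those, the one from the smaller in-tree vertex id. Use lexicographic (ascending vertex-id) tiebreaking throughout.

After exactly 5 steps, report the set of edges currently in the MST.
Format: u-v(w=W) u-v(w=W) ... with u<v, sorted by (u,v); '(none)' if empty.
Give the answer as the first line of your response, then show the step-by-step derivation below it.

0-3(w=4) 0-4(w=2) 1-3(w=4) 4-6(w=4) 6-7(w=2)

step 1: add edge 0-4 (w=2); MST = {0-4(w=2)}
step 2: add edge 0-3 (w=4); MST = {0-3(w=4) 0-4(w=2)}
step 3: add edge 1-3 (w=4); MST = {0-3(w=4) 0-4(w=2) 1-3(w=4)}
step 4: add edge 4-6 (w=4); MST = {0-3(w=4) 0-4(w=2) 1-3(w=4) 4-6(w=4)}
step 5: add edge 6-7 (w=2); MST = {0-3(w=4) 0-4(w=2) 1-3(w=4) 4-6(w=4) 6-7(w=2)}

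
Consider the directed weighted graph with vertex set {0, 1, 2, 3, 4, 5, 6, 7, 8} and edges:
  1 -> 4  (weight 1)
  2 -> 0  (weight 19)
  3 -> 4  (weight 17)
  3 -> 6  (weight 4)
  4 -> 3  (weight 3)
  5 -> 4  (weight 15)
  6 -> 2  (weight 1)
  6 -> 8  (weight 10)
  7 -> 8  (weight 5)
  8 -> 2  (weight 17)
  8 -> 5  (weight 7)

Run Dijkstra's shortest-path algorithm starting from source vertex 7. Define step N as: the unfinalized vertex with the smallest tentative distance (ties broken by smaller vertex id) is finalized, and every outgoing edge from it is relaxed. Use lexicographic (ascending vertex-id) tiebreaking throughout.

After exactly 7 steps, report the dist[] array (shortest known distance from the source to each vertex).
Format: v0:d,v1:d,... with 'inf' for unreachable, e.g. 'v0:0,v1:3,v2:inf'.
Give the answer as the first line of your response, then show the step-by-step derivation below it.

v0:41,v1:inf,v2:22,v3:30,v4:27,v5:12,v6:34,v7:0,v8:5

step 1: dist = v0:inf,v1:inf,v2:inf,v3:inf,v4:inf,v5:inf,v6:inf,v7:0,v8:5
step 2: dist = v0:inf,v1:inf,v2:22,v3:inf,v4:inf,v5:12,v6:inf,v7:0,v8:5
step 3: dist = v0:inf,v1:inf,v2:22,v3:inf,v4:27,v5:12,v6:inf,v7:0,v8:5
step 4: dist = v0:41,v1:inf,v2:22,v3:inf,v4:27,v5:12,v6:inf,v7:0,v8:5
step 5: dist = v0:41,v1:inf,v2:22,v3:30,v4:27,v5:12,v6:inf,v7:0,v8:5
step 6: dist = v0:41,v1:inf,v2:22,v3:30,v4:27,v5:12,v6:34,v7:0,v8:5
step 7: dist = v0:41,v1:inf,v2:22,v3:30,v4:27,v5:12,v6:34,v7:0,v8:5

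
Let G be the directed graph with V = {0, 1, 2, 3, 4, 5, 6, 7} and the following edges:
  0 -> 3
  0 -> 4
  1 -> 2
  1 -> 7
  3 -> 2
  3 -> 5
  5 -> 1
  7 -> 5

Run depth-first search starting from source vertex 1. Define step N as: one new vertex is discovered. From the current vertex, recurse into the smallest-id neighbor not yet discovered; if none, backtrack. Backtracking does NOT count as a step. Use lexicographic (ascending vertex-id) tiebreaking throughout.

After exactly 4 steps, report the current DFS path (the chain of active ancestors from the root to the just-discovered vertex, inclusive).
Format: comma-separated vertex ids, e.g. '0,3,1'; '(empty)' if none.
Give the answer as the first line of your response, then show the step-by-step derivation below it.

1,7,5

step 1: discover 1; path=1; order=1
step 2: discover 2; path=1>2; order=1,2
step 3: discover 7; path=1>7; order=1,2,7
step 4: discover 5; path=1>7>5; order=1,2,7,5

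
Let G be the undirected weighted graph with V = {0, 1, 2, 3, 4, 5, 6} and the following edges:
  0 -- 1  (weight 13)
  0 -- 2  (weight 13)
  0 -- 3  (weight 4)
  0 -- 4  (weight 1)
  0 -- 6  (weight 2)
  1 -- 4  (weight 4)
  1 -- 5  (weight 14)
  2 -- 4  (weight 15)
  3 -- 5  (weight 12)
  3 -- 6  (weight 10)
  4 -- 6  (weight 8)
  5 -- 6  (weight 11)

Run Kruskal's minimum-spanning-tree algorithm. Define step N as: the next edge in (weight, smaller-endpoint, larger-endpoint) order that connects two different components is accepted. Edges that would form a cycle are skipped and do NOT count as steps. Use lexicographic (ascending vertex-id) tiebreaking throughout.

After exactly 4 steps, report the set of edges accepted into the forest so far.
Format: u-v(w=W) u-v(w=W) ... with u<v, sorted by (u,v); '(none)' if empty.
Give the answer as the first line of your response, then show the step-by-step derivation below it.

0-3(w=4) 0-4(w=1) 0-6(w=2) 1-4(w=4)

step 1: add edge 0-4 (w=1); MST = {0-4(w=1)}
step 2: add edge 0-6 (w=2); MST = {0-4(w=1) 0-6(w=2)}
step 3: add edge 0-3 (w=4); MST = {0-3(w=4) 0-4(w=1) 0-6(w=2)}
step 4: add edge 1-4 (w=4); MST = {0-3(w=4) 0-4(w=1) 0-6(w=2) 1-4(w=4)}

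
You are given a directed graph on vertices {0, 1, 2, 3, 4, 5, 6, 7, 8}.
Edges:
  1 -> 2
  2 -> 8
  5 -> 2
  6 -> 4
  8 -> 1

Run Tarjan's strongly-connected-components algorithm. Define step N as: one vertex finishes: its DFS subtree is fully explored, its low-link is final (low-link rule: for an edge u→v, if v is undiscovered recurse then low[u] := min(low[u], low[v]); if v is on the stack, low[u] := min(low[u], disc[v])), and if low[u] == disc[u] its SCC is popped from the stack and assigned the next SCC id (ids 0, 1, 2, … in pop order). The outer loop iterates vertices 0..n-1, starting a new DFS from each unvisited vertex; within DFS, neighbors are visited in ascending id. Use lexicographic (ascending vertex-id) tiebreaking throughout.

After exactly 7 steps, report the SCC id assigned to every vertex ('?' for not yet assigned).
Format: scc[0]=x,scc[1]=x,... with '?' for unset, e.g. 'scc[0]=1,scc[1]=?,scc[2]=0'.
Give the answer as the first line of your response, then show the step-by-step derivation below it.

scc[0]=0,scc[1]=1,scc[2]=1,scc[3]=2,scc[4]=3,scc[5]=4,scc[6]=?,scc[7]=?,scc[8]=1

step 1: low=(low[0]=0,low[1]=?,low[2]=?,low[3]=?,low[4]=?,low[5]=?,low[6]=?,low[7]=?,low[8]=?); scc=(scc[0]=0,scc[1]=?,scc[2]=?,scc[3]=?,scc[4]=?,scc[5]=?,scc[6]=?,scc[7]=?,scc[8]=?)
step 2: low=(low[0]=0,low[1]=1,low[2]=2,low[3]=?,low[4]=?,low[5]=?,low[6]=?,low[7]=?,low[8]=1); scc=(scc[0]=0,scc[1]=?,scc[2]=?,scc[3]=?,scc[4]=?,scc[5]=?,scc[6]=?,scc[7]=?,scc[8]=?)
step 3: low=(low[0]=0,low[1]=1,low[2]=1,low[3]=?,low[4]=?,low[5]=?,low[6]=?,low[7]=?,low[8]=1); scc=(scc[0]=0,scc[1]=?,scc[2]=?,scc[3]=?,scc[4]=?,scc[5]=?,scc[6]=?,scc[7]=?,scc[8]=?)
step 4: low=(low[0]=0,low[1]=1,low[2]=1,low[3]=?,low[4]=?,low[5]=?,low[6]=?,low[7]=?,low[8]=1); scc=(scc[0]=0,scc[1]=1,scc[2]=1,scc[3]=?,scc[4]=?,scc[5]=?,scc[6]=?,scc[7]=?,scc[8]=1)
step 5: low=(low[0]=0,low[1]=1,low[2]=1,low[3]=4,low[4]=?,low[5]=?,low[6]=?,low[7]=?,low[8]=1); scc=(scc[0]=0,scc[1]=1,scc[2]=1,scc[3]=2,scc[4]=?,scc[5]=?,scc[6]=?,scc[7]=?,scc[8]=1)
step 6: low=(low[0]=0,low[1]=1,low[2]=1,low[3]=4,low[4]=5,low[5]=?,low[6]=?,low[7]=?,low[8]=1); scc=(scc[0]=0,scc[1]=1,scc[2]=1,scc[3]=2,scc[4]=3,scc[5]=?,scc[6]=?,scc[7]=?,scc[8]=1)
step 7: low=(low[0]=0,low[1]=1,low[2]=1,low[3]=4,low[4]=5,low[5]=6,low[6]=?,low[7]=?,low[8]=1); scc=(scc[0]=0,scc[1]=1,scc[2]=1,scc[3]=2,scc[4]=3,scc[5]=4,scc[6]=?,scc[7]=?,scc[8]=1)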